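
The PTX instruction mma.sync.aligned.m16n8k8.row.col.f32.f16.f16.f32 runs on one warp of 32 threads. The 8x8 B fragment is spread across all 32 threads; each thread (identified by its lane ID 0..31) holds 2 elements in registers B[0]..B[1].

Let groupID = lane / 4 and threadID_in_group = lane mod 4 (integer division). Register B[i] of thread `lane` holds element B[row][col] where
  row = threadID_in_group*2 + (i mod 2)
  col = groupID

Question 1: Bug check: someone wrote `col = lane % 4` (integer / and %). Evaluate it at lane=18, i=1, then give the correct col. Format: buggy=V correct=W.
`lane % 4`[18,1]→2
lane 18→18/4=4, 18 mod 4=2
i=1  r:2·2+1→5  c:4
col: 2 vs 4

buggy=2 correct=4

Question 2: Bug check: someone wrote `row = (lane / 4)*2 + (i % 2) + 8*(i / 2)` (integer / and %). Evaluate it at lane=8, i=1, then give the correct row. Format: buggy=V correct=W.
buggy=5 correct=1

`(lane / 4)*2 + (i % 2) + 8*(i / 2)`[8,1]→5
L=8→G=8>>2=2, T=8&3=0
[1]→row 0·2+1=1  col G=2
row: 5 vs 1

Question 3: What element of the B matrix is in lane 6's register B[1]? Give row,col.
lane 6=>6/4=1, 6 mod 4=2
i=1  r:2·2+1=>5  c:1

5,1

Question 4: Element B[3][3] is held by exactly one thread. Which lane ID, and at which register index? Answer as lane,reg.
13,1

c:3=>grp=3  r:3=>tig=1,lo=1
L=3*4+1=13  i=1=1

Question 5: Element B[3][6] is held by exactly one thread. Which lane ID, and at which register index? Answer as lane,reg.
25,1

c:6=>grp=6  r:3=>tig=1,lo=1
L=6*4+1=25  i=1=1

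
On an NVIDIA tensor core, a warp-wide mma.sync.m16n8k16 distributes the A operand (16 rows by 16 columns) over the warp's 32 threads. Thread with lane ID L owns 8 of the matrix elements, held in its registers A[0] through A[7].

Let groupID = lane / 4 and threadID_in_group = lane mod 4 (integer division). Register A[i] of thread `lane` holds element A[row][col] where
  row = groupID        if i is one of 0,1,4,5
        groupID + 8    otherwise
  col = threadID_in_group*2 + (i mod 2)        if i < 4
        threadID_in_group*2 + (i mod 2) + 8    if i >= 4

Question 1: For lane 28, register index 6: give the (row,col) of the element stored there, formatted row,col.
15,8

L=28->g=28>>2=7, t=28&3=0
[6]->row 7+8=15  col 0·2+0+8=8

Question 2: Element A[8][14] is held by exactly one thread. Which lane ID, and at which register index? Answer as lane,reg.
3,6

r=8->g=0,rb=1  c=14->cb=1,t=3,b0=0
L=0*4+3=3  i=1*4+1*2+0=6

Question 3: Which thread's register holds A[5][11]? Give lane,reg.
21,5

r=5->g=5,rb=0  c=11->cb=1,t=1,b0=1
L=5*4+1=21  i=1*4+0*2+1=5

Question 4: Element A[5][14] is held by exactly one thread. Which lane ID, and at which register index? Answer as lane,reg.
r=5⇒gr=5,Rb=0  c=14⇒Cb=1,th=3,odd=0
L=5*4+3=23  i=1*4+0*2+0=4

23,4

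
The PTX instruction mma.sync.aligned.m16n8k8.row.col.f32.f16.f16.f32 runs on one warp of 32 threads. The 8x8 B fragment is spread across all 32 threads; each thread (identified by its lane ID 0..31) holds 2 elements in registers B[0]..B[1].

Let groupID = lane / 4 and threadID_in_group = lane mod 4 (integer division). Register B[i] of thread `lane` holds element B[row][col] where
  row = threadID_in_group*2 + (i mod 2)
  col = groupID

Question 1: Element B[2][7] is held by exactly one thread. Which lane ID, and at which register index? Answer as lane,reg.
c=7→G=7  r=2→T=1,p=0
L=7*4+1=29  i=0=0

29,0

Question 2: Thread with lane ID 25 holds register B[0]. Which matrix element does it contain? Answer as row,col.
2,6

L=25⇒gr=25>>2=6, th=25&3=1
[0]⇒row 1·2+0=2  col gr=6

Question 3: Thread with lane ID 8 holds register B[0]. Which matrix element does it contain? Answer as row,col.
0,2

L=8→G=8>>2=2, T=8&3=0
[0]→row 0·2+0=0  col G=2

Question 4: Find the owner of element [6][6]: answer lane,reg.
27,0

c=6->g=6  r=6->t=3,b0=0
L=6*4+3=27  i=0=0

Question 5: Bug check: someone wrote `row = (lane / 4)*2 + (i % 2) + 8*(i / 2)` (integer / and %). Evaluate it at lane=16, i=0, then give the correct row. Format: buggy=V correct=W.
`(lane / 4)*2 + (i % 2) + 8*(i / 2)`[16,0]⇒8
lane 16⇒16/4=4, 16 mod 4=0
i=0  r:2·0+0⇒0  c:4
row: 8 vs 0

buggy=8 correct=0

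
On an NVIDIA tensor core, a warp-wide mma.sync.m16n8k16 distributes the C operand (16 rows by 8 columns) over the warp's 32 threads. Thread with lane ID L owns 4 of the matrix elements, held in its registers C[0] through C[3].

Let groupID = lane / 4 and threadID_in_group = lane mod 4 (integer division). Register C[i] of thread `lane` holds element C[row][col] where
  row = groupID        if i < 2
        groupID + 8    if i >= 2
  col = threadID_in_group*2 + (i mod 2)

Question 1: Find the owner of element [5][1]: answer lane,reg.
r=5->g=5,rb=0  c=1->t=0,b0=1
L=5*4+0=20  i=0*2+1=1

20,1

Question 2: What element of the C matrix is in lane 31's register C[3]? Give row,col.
31: grp=7,tig=3
[3] (7+8,3*2+1) = (15,7)

15,7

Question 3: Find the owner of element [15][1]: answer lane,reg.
28,3

r=15→G=7,rhi=1  c=1→T=0,p=1
L=7*4+0=28  i=1*2+1=3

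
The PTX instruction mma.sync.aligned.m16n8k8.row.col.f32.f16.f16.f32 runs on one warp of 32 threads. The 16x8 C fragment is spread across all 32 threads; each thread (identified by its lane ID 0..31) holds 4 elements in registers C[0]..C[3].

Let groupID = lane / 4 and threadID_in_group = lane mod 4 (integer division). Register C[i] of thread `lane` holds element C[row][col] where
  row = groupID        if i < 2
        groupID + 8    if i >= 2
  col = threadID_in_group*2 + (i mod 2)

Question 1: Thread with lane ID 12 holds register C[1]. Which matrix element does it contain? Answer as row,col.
lane 12=>12/4=3, 12 mod 4=0
i=1  r:3+0=>3  c:2·0+1=>1

3,1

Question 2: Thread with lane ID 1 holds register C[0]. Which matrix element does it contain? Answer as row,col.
L=1->gid=1>>2=0, tid=1&3=1
[0]->row 0+0=0  col 1·2+0=2

0,2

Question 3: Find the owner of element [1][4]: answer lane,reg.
r: 1->gid=1,r8=0  c: 4->tid=2,i&1=0
L=1*4+2=6  i=0*2+0=0

6,0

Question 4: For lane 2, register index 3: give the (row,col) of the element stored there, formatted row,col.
2: grp=0,tig=2
[3] (0+8,2*2+1) = (8,5)

8,5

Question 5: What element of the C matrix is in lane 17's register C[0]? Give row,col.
4,2

L=17→G=17>>2=4, T=17&3=1
[0]→row 4+0=4  col 1·2+0=2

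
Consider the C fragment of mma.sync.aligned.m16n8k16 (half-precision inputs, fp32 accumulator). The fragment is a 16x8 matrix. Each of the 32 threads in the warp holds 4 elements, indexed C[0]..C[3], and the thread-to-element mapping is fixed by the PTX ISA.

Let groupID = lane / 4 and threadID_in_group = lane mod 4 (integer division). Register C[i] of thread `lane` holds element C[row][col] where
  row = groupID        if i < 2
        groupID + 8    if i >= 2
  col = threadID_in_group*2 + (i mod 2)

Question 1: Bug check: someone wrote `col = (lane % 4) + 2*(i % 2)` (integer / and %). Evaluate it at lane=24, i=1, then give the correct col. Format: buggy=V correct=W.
`(lane % 4) + 2*(i % 2)`[24,1]->2
L=24->g=24>>2=6, t=24&3=0
[1]->row 6+0=6  col 0·2+1=1
col: 2 vs 1

buggy=2 correct=1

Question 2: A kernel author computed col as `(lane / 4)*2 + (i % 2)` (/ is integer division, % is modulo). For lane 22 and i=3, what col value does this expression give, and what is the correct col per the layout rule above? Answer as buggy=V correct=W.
`(lane / 4)*2 + (i % 2)`[22,3]⇒11
L=22⇒gr=22>>2=5, th=22&3=2
[3]⇒row 5+8=13  col 2·2+1=5
col: 11 vs 5

buggy=11 correct=5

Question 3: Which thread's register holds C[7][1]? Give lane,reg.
r:7=>grp=7,rB=0  c:1=>tig=0,lo=1
L=7*4+0=28  i=0*2+1=1

28,1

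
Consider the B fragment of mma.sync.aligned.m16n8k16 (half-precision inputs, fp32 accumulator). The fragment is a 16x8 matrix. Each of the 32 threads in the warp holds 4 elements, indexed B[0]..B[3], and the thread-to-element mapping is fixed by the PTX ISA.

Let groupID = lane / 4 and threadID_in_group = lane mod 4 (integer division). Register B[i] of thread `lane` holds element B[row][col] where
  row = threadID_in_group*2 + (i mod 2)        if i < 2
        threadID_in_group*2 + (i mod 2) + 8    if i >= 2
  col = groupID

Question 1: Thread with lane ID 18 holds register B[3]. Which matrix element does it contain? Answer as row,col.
13,4

18: g=4,t=2
[3] (2*2+1+8,4) = (13,4)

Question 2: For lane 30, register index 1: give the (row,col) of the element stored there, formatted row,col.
5,7

L=30->gid=30>>2=7, tid=30&3=2
[1]->row 2·2+1+0=5  col gid=7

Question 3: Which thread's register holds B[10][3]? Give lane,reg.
13,2

c=3->g=3  r=10->rb=1,t=1,b0=0
L=3*4+1=13  i=1*2+0=2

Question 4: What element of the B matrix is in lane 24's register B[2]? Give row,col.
8,6

lane 24=>24/4=6, 24 mod 4=0
i=2  r:2·0+0+8=>8  c:6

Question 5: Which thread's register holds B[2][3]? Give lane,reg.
13,0

c=3->g=3  r=2->rb=0,t=1,b0=0
L=3*4+1=13  i=0*2+0=0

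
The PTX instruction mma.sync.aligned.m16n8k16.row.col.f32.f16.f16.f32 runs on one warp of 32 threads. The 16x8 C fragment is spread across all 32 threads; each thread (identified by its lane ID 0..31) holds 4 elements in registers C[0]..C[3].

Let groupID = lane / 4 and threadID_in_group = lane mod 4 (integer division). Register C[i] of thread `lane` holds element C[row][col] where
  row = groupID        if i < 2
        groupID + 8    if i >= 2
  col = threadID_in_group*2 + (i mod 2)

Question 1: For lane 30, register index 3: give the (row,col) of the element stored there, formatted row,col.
15,5

L=30⇒gr=30>>2=7, th=30&3=2
[3]⇒row 7+8=15  col 2·2+1=5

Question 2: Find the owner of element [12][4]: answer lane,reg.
18,2

r=12→G=4,rhi=1  c=4→T=2,p=0
L=4*4+2=18  i=1*2+0=2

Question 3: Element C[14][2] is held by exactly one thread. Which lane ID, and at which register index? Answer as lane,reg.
25,2

r=14->g=6,rb=1  c=2->t=1,b0=0
L=6*4+1=25  i=1*2+0=2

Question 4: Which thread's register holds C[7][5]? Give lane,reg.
30,1

r:7=>grp=7,rB=0  c:5=>tig=2,lo=1
L=7*4+2=30  i=0*2+1=1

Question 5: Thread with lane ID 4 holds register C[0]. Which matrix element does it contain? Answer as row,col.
lane 4⇒4/4=1, 4 mod 4=0
i=0  r:1+0⇒1  c:2·0+0⇒0

1,0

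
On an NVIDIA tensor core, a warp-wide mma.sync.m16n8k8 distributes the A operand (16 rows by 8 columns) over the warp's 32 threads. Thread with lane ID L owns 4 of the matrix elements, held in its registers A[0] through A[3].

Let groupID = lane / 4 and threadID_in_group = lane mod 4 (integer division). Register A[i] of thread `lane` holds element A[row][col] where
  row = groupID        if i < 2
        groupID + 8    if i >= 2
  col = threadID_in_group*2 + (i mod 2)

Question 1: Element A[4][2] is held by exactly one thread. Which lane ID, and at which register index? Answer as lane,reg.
r=4→G=4,rhi=0  c=2→T=1,p=0
L=4*4+1=17  i=0*2+0=0

17,0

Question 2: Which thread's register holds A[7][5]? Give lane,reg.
30,1

r=7→G=7,rhi=0  c=5→T=2,p=1
L=7*4+2=30  i=0*2+1=1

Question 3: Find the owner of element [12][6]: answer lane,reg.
19,2

r=12⇒gr=4,Rb=1  c=6⇒th=3,odd=0
L=4*4+3=19  i=1*2+0=2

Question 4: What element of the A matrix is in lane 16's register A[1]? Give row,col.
lane 16: gid=4 (16/4), tid=0 (16%4)
i=1: r=4+0=4, c=0*2+1=1

4,1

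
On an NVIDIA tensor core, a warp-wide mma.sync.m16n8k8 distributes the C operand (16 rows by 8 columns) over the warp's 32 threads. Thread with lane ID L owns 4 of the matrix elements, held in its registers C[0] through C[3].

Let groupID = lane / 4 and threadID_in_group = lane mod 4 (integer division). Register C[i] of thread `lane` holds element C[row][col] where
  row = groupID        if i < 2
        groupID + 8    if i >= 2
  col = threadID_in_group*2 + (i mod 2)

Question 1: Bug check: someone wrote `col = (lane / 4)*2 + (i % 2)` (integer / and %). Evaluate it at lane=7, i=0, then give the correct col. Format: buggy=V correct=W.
`(lane / 4)*2 + (i % 2)`[7,0]=>2
L=7=>grp=7>>2=1, tig=7&3=3
[0]=>row 1+0=1  col 3·2+0=6
col: 2 vs 6

buggy=2 correct=6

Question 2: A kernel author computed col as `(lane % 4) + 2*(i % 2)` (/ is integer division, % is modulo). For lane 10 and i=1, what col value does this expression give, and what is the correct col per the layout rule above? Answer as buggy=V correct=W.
`(lane % 4) + 2*(i % 2)`[10,1]->4
lane 10: g=2 (10/4), t=2 (10%4)
i=1: r=2+0=2, c=2*2+1=5
col: 4 vs 5

buggy=4 correct=5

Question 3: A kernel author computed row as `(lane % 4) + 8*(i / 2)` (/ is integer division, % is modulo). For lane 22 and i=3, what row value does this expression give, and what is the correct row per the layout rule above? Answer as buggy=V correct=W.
`(lane % 4) + 8*(i / 2)`[22,3]→10
lane 22→22/4=5, 22 mod 4=2
i=3  r:5+8→13  c:2·2+1→5
row: 10 vs 13

buggy=10 correct=13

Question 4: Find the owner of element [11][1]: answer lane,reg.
12,3

r:11=>grp=3,rB=1  c:1=>tig=0,lo=1
L=3*4+0=12  i=1*2+1=3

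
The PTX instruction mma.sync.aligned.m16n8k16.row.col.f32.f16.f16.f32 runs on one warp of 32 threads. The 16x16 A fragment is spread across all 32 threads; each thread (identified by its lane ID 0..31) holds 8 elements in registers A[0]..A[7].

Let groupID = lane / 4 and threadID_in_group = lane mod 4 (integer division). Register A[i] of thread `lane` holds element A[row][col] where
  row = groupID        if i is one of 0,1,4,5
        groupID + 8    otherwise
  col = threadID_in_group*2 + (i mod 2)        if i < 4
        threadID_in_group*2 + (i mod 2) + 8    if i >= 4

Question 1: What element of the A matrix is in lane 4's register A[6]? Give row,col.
9,8

lane 4->4/4=1, 4 mod 4=0
i=6  r:1+8->9  c:2·0+0+8->8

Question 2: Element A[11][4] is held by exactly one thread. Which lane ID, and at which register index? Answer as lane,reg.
14,2

r: 11->gid=3,r8=1  c: 4->c8=0,tid=2,i&1=0
L=3*4+2=14  i=0*4+1*2+0=2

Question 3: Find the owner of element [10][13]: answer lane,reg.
r=10⇒gr=2,Rb=1  c=13⇒Cb=1,th=2,odd=1
L=2*4+2=10  i=1*4+1*2+1=7

10,7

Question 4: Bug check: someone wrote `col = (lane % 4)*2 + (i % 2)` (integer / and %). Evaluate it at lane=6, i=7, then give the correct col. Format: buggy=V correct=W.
`(lane % 4)*2 + (i % 2)`[6,7]→5
lane 6→6/4=1, 6 mod 4=2
i=7  r:1+8→9  c:2·2+1+8→13
col: 5 vs 13

buggy=5 correct=13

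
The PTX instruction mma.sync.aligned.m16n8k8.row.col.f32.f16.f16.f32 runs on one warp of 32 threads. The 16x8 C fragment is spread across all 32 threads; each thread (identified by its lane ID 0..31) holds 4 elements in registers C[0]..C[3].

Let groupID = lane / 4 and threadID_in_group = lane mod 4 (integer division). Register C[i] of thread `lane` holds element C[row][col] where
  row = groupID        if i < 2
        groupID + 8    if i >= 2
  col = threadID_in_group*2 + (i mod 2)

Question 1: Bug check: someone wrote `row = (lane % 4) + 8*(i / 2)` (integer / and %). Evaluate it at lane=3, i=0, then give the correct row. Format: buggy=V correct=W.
buggy=3 correct=0

`(lane % 4) + 8*(i / 2)`[3,0]->3
L=3->gid=3>>2=0, tid=3&3=3
[0]->row 0+0=0  col 3·2+0=6
row: 3 vs 0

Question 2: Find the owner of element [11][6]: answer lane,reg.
15,2

r:11=>grp=3,rB=1  c:6=>tig=3,lo=0
L=3*4+3=15  i=1*2+0=2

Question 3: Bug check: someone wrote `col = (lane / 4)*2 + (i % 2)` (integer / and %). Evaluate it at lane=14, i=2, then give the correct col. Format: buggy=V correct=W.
`(lane / 4)*2 + (i % 2)`[14,2]⇒6
L=14⇒gr=14>>2=3, th=14&3=2
[2]⇒row 3+8=11  col 2·2+0=4
col: 6 vs 4

buggy=6 correct=4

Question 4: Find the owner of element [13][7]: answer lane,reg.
23,3

r=13⇒gr=5,Rb=1  c=7⇒th=3,odd=1
L=5*4+3=23  i=1*2+1=3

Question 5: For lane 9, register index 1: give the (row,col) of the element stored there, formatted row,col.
2,3

lane 9->9/4=2, 9 mod 4=1
i=1  r:2+0->2  c:2·1+1->3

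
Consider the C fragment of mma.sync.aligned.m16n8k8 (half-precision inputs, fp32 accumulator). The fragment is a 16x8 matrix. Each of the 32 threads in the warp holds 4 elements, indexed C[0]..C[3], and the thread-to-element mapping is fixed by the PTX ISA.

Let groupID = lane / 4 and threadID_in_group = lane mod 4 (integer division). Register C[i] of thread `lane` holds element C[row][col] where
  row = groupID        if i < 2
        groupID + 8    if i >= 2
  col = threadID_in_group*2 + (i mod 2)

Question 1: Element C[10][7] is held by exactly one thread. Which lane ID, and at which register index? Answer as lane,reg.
r=10→G=2,rhi=1  c=7→T=3,p=1
L=2*4+3=11  i=1*2+1=3

11,3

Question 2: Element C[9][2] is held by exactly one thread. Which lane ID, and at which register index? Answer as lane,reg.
r=9->g=1,rb=1  c=2->t=1,b0=0
L=1*4+1=5  i=1*2+0=2

5,2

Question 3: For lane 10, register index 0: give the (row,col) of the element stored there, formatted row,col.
2,4

lane 10→10/4=2, 10 mod 4=2
i=0  r:2+0→2  c:2·2+0→4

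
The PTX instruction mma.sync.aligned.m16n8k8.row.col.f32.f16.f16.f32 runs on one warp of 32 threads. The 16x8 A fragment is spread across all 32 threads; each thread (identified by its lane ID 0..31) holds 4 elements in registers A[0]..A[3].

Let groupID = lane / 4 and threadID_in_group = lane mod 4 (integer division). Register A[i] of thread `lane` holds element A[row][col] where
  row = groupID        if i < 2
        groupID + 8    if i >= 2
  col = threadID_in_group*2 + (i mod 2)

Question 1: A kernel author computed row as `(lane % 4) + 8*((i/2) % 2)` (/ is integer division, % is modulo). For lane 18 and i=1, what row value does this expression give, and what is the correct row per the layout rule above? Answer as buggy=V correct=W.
buggy=2 correct=4

`(lane % 4) + 8*((i/2) % 2)`[18,1]→2
18: G=4,T=2
[1] (4+0,2*2+1) = (4,5)
row: 2 vs 4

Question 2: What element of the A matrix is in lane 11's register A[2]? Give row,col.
10,6

lane 11->11/4=2, 11 mod 4=3
i=2  r:2+8->10  c:2·3+0->6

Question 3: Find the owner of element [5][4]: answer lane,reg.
r:5=>grp=5,rB=0  c:4=>tig=2,lo=0
L=5*4+2=22  i=0*2+0=0

22,0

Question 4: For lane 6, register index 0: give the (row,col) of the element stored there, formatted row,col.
1,4

L=6⇒gr=6>>2=1, th=6&3=2
[0]⇒row 1+0=1  col 2·2+0=4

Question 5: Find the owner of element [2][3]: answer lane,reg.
r:2=>grp=2,rB=0  c:3=>tig=1,lo=1
L=2*4+1=9  i=0*2+1=1

9,1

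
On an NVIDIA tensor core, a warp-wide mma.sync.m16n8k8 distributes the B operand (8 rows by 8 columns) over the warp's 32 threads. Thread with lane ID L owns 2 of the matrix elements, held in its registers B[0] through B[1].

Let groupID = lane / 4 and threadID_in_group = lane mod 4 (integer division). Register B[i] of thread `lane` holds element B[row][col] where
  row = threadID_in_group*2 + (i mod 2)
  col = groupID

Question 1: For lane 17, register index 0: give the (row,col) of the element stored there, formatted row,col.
2,4

lane 17→17/4=4, 17 mod 4=1
i=0  r:2·1+0→2  c:4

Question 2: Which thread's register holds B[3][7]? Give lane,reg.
c=7⇒gr=7  r=3⇒th=1,odd=1
L=7*4+1=29  i=1=1

29,1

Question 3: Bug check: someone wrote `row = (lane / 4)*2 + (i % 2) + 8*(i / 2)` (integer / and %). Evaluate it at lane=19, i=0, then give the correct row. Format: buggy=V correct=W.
buggy=8 correct=6

`(lane / 4)*2 + (i % 2) + 8*(i / 2)`[19,0]=>8
L=19=>grp=19>>2=4, tig=19&3=3
[0]=>row 3·2+0=6  col grp=4
row: 8 vs 6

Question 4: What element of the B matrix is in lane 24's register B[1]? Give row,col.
1,6

lane 24: gr=6 (24/4), th=0 (24%4)
i=1: r=0*2+1=1, c=gr=6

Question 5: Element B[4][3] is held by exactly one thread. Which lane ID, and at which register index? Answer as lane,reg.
c=3→G=3  r=4→T=2,p=0
L=3*4+2=14  i=0=0

14,0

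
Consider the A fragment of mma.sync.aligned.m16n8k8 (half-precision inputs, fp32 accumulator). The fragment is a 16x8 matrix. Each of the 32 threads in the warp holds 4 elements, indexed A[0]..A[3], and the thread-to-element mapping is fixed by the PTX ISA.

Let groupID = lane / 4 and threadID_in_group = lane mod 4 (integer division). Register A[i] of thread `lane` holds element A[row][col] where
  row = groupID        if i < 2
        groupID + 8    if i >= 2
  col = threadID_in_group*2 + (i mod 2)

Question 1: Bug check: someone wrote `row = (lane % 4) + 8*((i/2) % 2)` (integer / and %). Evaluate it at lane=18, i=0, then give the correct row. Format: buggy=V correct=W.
`(lane % 4) + 8*((i/2) % 2)`[18,0]→2
lane 18→18/4=4, 18 mod 4=2
i=0  r:4+0→4  c:2·2+0→4
row: 2 vs 4

buggy=2 correct=4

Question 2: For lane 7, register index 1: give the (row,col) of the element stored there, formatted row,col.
L=7=>grp=7>>2=1, tig=7&3=3
[1]=>row 1+0=1  col 3·2+1=7

1,7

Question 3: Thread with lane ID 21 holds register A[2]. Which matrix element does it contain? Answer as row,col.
13,2

lane 21=>21/4=5, 21 mod 4=1
i=2  r:5+8=>13  c:2·1+0=>2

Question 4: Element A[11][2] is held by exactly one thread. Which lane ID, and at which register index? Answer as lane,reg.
r:11=>grp=3,rB=1  c:2=>tig=1,lo=0
L=3*4+1=13  i=1*2+0=2

13,2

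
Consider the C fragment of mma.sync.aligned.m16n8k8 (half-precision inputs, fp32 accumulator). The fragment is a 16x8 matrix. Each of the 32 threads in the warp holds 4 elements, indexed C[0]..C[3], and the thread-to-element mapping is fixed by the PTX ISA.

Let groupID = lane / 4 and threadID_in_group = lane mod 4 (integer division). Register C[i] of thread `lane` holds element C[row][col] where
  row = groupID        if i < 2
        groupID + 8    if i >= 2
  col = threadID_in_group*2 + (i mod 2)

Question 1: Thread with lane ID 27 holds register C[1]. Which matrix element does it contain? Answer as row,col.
27: grp=6,tig=3
[1] (6+0,3*2+1) = (6,7)

6,7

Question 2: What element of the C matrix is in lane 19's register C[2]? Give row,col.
L=19->gid=19>>2=4, tid=19&3=3
[2]->row 4+8=12  col 3·2+0=6

12,6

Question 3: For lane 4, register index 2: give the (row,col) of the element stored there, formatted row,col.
9,0

4: g=1,t=0
[2] (1+8,0*2+0) = (9,0)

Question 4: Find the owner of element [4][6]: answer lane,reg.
19,0

r:4=>grp=4,rB=0  c:6=>tig=3,lo=0
L=4*4+3=19  i=0*2+0=0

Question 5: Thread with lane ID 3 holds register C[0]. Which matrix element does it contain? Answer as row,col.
0,6

lane 3: gid=0 (3/4), tid=3 (3%4)
i=0: r=0+0=0, c=3*2+0=6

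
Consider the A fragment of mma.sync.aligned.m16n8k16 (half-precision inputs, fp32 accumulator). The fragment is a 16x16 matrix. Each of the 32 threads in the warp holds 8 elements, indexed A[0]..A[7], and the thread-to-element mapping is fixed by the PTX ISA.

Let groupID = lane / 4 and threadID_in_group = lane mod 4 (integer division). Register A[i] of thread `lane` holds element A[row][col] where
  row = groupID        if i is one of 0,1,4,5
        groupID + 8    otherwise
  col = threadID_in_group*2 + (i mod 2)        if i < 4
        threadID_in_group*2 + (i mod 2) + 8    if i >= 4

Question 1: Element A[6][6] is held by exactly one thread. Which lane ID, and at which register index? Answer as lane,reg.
r=6->g=6,rb=0  c=6->cb=0,t=3,b0=0
L=6*4+3=27  i=0*4+0*2+0=0

27,0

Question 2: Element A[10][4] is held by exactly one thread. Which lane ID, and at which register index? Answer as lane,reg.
10,2

r=10→G=2,rhi=1  c=4→chi=0,T=2,p=0
L=2*4+2=10  i=0*4+1*2+0=2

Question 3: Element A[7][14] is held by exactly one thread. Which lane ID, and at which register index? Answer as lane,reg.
31,4

r:7=>grp=7,rB=0  c:14=>cB=1,tig=3,lo=0
L=7*4+3=31  i=1*4+0*2+0=4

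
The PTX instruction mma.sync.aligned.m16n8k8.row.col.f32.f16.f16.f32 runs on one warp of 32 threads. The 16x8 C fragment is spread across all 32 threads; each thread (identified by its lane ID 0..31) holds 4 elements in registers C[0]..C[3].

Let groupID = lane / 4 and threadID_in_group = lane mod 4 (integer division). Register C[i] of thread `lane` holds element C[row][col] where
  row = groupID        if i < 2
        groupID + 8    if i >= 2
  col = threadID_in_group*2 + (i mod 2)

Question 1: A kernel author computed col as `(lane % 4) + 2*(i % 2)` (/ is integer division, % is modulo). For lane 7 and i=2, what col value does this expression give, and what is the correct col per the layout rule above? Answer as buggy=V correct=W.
buggy=3 correct=6

`(lane % 4) + 2*(i % 2)`[7,2]⇒3
7: gr=1,th=3
[2] (1+8,3*2+0) = (9,6)
col: 3 vs 6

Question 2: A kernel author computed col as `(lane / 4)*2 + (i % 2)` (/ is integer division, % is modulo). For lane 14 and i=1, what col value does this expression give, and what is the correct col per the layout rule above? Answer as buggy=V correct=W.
`(lane / 4)*2 + (i % 2)`[14,1]→7
lane 14→14/4=3, 14 mod 4=2
i=1  r:3+0→3  c:2·2+1→5
col: 7 vs 5

buggy=7 correct=5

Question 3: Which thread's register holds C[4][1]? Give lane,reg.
16,1

r=4⇒gr=4,Rb=0  c=1⇒th=0,odd=1
L=4*4+0=16  i=0*2+1=1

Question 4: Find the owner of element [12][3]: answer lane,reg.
r=12->g=4,rb=1  c=3->t=1,b0=1
L=4*4+1=17  i=1*2+1=3

17,3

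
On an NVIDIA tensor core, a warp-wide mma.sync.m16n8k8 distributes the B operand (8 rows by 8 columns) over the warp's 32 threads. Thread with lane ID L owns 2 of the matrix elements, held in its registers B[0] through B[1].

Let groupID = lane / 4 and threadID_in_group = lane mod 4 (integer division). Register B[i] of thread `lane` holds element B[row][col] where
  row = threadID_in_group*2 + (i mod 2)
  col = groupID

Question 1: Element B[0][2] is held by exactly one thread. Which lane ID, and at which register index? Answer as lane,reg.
8,0

c=2⇒gr=2  r=0⇒th=0,odd=0
L=2*4+0=8  i=0=0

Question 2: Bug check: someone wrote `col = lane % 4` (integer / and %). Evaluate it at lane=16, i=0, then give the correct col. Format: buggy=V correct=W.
buggy=0 correct=4

`lane % 4`[16,0]->0
lane 16: g=4 (16/4), t=0 (16%4)
i=0: r=0*2+0=0, c=g=4
col: 0 vs 4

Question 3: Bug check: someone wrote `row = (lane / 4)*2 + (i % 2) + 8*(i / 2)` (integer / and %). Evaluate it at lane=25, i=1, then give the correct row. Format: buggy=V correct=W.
buggy=13 correct=3

`(lane / 4)*2 + (i % 2) + 8*(i / 2)`[25,1]⇒13
25: gr=6,th=1
[1] (1*2+1,6) = (3,6)
row: 13 vs 3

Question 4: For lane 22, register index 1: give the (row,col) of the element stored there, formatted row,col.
22: g=5,t=2
[1] (2*2+1,5) = (5,5)

5,5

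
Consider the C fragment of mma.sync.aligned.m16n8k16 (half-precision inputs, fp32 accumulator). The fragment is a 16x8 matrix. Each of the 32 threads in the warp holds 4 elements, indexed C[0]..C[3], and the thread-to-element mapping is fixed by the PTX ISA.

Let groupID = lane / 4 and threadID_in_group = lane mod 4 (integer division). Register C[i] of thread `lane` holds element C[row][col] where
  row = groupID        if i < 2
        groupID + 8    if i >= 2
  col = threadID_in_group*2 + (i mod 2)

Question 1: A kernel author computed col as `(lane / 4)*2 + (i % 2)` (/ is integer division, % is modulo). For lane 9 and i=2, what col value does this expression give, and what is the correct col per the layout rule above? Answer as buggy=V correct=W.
`(lane / 4)*2 + (i % 2)`[9,2]->4
L=9->g=9>>2=2, t=9&3=1
[2]->row 2+8=10  col 1·2+0=2
col: 4 vs 2

buggy=4 correct=2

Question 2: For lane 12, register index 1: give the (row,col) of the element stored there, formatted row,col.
12: gr=3,th=0
[1] (3+0,0*2+1) = (3,1)

3,1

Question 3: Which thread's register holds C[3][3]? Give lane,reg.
13,1

r:3=>grp=3,rB=0  c:3=>tig=1,lo=1
L=3*4+1=13  i=0*2+1=1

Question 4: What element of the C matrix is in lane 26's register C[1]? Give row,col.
lane 26: gr=6 (26/4), th=2 (26%4)
i=1: r=6+0=6, c=2*2+1=5

6,5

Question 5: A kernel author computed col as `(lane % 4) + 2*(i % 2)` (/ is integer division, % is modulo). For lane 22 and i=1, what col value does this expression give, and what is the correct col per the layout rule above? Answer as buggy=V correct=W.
buggy=4 correct=5

`(lane % 4) + 2*(i % 2)`[22,1]→4
L=22→G=22>>2=5, T=22&3=2
[1]→row 5+0=5  col 2·2+1=5
col: 4 vs 5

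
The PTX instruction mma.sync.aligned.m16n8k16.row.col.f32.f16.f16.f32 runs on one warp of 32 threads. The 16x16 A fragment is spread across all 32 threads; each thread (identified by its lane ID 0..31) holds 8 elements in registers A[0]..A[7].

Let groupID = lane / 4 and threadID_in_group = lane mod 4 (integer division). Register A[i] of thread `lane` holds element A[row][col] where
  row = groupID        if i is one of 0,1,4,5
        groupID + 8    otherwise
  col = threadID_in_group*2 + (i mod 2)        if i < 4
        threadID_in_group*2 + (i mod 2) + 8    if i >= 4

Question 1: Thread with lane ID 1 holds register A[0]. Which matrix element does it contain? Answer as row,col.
L=1→G=1>>2=0, T=1&3=1
[0]→row 0+0=0  col 1·2+0+0=2

0,2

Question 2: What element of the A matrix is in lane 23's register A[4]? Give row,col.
5,14

L=23=>grp=23>>2=5, tig=23&3=3
[4]=>row 5+0=5  col 3·2+0+8=14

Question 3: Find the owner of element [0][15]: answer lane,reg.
3,5

r=0⇒gr=0,Rb=0  c=15⇒Cb=1,th=3,odd=1
L=0*4+3=3  i=1*4+0*2+1=5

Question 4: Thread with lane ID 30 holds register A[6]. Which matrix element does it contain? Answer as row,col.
lane 30: gr=7 (30/4), th=2 (30%4)
i=6: r=7+8=15, c=2*2+0+8=12

15,12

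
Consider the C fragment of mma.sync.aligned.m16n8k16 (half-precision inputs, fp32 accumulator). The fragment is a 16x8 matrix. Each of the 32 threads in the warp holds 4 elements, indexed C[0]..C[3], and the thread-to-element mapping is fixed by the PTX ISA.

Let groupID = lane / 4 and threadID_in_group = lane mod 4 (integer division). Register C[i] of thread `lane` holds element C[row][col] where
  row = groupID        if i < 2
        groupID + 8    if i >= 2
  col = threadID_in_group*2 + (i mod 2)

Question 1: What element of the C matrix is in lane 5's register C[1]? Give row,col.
5: g=1,t=1
[1] (1+0,1*2+1) = (1,3)

1,3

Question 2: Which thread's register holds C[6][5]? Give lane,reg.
26,1

r=6→G=6,rhi=0  c=5→T=2,p=1
L=6*4+2=26  i=0*2+1=1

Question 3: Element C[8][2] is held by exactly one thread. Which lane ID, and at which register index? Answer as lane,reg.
1,2

r=8->g=0,rb=1  c=2->t=1,b0=0
L=0*4+1=1  i=1*2+0=2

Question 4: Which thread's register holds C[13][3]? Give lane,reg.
r=13⇒gr=5,Rb=1  c=3⇒th=1,odd=1
L=5*4+1=21  i=1*2+1=3

21,3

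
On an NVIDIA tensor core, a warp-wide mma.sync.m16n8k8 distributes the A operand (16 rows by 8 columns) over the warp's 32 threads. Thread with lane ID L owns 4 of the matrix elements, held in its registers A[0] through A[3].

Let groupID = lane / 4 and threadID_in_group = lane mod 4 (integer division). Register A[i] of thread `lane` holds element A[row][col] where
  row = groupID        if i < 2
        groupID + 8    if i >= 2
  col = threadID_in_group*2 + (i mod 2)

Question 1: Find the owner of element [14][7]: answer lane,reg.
27,3

r=14->g=6,rb=1  c=7->t=3,b0=1
L=6*4+3=27  i=1*2+1=3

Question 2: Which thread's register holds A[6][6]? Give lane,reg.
r=6->g=6,rb=0  c=6->t=3,b0=0
L=6*4+3=27  i=0*2+0=0

27,0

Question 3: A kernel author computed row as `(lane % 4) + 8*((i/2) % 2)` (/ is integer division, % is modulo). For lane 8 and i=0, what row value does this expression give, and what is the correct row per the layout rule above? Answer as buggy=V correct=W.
buggy=0 correct=2

`(lane % 4) + 8*((i/2) % 2)`[8,0]->0
8: gid=2,tid=0
[0] (2+0,0*2+0) = (2,0)
row: 0 vs 2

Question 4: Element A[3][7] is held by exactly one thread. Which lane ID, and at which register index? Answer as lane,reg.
15,1

r=3⇒gr=3,Rb=0  c=7⇒th=3,odd=1
L=3*4+3=15  i=0*2+1=1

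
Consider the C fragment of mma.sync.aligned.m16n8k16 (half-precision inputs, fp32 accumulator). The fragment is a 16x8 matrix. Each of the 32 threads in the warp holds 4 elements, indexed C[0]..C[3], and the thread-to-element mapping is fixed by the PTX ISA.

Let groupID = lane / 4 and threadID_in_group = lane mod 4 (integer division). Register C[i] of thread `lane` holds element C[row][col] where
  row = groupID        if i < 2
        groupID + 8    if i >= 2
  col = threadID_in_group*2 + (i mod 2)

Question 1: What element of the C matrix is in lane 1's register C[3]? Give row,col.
8,3

L=1⇒gr=1>>2=0, th=1&3=1
[3]⇒row 0+8=8  col 1·2+1=3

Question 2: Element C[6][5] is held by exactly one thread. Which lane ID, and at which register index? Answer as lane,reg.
26,1

r:6=>grp=6,rB=0  c:5=>tig=2,lo=1
L=6*4+2=26  i=0*2+1=1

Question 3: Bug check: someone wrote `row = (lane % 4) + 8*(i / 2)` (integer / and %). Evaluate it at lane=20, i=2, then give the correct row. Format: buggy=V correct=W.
`(lane % 4) + 8*(i / 2)`[20,2]->8
L=20->gid=20>>2=5, tid=20&3=0
[2]->row 5+8=13  col 0·2+0=0
row: 8 vs 13

buggy=8 correct=13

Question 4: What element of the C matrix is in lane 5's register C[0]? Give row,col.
5: gr=1,th=1
[0] (1+0,1*2+0) = (1,2)

1,2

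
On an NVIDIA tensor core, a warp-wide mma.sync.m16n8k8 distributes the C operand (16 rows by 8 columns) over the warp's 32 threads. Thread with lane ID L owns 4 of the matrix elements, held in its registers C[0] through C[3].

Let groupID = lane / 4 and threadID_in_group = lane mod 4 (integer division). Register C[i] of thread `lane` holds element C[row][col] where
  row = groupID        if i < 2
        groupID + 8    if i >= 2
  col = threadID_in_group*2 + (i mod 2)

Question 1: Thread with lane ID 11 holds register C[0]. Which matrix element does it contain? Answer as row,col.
11: gr=2,th=3
[0] (2+0,3*2+0) = (2,6)

2,6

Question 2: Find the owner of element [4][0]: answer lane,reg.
16,0

r:4=>grp=4,rB=0  c:0=>tig=0,lo=0
L=4*4+0=16  i=0*2+0=0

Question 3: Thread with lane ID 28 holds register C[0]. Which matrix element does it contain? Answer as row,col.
7,0

28: grp=7,tig=0
[0] (7+0,0*2+0) = (7,0)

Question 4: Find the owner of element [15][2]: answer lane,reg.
29,2

r: 15->gid=7,r8=1  c: 2->tid=1,i&1=0
L=7*4+1=29  i=1*2+0=2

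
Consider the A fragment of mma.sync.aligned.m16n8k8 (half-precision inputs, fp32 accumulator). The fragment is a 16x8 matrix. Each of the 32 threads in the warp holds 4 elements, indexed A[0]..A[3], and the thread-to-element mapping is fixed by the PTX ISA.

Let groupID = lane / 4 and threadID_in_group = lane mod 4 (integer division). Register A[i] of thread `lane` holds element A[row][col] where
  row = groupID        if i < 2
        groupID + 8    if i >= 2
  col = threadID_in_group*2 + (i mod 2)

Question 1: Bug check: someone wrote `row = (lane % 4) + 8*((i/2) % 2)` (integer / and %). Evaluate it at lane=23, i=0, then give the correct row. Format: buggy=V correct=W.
`(lane % 4) + 8*((i/2) % 2)`[23,0]→3
23: G=5,T=3
[0] (5+0,3*2+0) = (5,6)
row: 3 vs 5

buggy=3 correct=5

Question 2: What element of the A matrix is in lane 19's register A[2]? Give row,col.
19: grp=4,tig=3
[2] (4+8,3*2+0) = (12,6)

12,6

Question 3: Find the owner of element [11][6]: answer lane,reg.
15,2

r=11→G=3,rhi=1  c=6→T=3,p=0
L=3*4+3=15  i=1*2+0=2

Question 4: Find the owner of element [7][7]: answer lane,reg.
31,1

r=7⇒gr=7,Rb=0  c=7⇒th=3,odd=1
L=7*4+3=31  i=0*2+1=1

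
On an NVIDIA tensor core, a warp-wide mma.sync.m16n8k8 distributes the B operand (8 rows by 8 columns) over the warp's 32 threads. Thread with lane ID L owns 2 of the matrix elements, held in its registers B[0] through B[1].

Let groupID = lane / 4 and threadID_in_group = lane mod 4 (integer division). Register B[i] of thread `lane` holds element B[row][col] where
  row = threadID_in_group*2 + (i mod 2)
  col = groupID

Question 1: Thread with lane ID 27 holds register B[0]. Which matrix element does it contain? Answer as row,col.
6,6

27: gr=6,th=3
[0] (3*2+0,6) = (6,6)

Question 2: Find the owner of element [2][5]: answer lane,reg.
21,0

c: 5->gid=5  r: 2->tid=1,i&1=0
L=5*4+1=21  i=0=0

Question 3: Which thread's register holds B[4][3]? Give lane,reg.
c:3=>grp=3  r:4=>tig=2,lo=0
L=3*4+2=14  i=0=0

14,0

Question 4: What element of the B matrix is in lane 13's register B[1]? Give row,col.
3,3

lane 13->13/4=3, 13 mod 4=1
i=1  r:2·1+1->3  c:3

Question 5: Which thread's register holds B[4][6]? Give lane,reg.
26,0

c=6⇒gr=6  r=4⇒th=2,odd=0
L=6*4+2=26  i=0=0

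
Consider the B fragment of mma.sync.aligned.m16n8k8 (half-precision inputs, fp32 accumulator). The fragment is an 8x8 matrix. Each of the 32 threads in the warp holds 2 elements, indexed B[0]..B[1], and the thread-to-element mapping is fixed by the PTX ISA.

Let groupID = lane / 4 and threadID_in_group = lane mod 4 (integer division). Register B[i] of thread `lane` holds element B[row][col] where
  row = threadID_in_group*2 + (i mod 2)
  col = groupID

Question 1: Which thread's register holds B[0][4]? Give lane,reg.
16,0

c=4⇒gr=4  r=0⇒th=0,odd=0
L=4*4+0=16  i=0=0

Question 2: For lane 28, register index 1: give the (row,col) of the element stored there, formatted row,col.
1,7

28: gr=7,th=0
[1] (0*2+1,7) = (1,7)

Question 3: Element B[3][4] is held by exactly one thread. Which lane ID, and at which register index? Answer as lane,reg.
c: 4->gid=4  r: 3->tid=1,i&1=1
L=4*4+1=17  i=1=1

17,1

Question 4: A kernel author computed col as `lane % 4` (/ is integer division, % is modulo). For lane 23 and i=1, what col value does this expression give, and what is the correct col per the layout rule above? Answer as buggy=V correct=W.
buggy=3 correct=5

`lane % 4`[23,1]->3
23: gid=5,tid=3
[1] (3*2+1,5) = (7,5)
col: 3 vs 5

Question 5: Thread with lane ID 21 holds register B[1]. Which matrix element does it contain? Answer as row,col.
3,5

lane 21->21/4=5, 21 mod 4=1
i=1  r:2·1+1->3  c:5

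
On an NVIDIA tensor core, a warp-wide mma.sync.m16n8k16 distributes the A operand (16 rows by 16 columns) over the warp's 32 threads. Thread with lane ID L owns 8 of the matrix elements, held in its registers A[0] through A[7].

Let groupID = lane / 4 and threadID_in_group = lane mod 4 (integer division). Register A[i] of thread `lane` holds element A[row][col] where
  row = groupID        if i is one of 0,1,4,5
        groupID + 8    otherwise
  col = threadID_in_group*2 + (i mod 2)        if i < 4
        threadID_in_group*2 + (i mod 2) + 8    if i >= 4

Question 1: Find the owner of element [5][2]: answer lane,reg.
r=5→G=5,rhi=0  c=2→chi=0,T=1,p=0
L=5*4+1=21  i=0*4+0*2+0=0

21,0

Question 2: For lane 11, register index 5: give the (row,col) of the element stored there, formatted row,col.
2,15

lane 11→11/4=2, 11 mod 4=3
i=5  r:2+0→2  c:2·3+1+8→15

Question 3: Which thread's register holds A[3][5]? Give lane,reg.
14,1

r=3⇒gr=3,Rb=0  c=5⇒Cb=0,th=2,odd=1
L=3*4+2=14  i=0*4+0*2+1=1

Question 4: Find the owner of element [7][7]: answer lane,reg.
31,1

r:7=>grp=7,rB=0  c:7=>cB=0,tig=3,lo=1
L=7*4+3=31  i=0*4+0*2+1=1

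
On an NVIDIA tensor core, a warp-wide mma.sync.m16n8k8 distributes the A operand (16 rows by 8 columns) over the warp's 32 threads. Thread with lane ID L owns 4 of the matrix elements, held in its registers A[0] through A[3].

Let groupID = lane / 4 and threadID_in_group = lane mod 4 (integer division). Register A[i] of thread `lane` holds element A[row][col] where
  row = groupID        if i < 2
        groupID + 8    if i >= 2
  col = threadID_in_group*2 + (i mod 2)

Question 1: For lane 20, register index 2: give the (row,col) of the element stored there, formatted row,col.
lane 20=>20/4=5, 20 mod 4=0
i=2  r:5+8=>13  c:2·0+0=>0

13,0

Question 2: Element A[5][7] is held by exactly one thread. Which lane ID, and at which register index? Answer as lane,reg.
23,1

r:5=>grp=5,rB=0  c:7=>tig=3,lo=1
L=5*4+3=23  i=0*2+1=1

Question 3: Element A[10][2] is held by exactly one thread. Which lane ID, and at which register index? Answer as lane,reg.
r=10→G=2,rhi=1  c=2→T=1,p=0
L=2*4+1=9  i=1*2+0=2

9,2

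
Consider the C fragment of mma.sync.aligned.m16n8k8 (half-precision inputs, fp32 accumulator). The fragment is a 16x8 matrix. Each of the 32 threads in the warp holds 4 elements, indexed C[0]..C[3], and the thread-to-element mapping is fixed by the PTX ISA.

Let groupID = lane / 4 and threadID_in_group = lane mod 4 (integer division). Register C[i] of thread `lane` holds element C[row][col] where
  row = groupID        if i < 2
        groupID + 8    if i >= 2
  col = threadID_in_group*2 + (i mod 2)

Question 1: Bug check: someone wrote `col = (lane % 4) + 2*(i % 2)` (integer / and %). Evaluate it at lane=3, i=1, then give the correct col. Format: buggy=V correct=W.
buggy=5 correct=7

`(lane % 4) + 2*(i % 2)`[3,1]⇒5
L=3⇒gr=3>>2=0, th=3&3=3
[1]⇒row 0+0=0  col 3·2+1=7
col: 5 vs 7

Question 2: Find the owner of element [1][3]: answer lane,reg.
5,1

r=1⇒gr=1,Rb=0  c=3⇒th=1,odd=1
L=1*4+1=5  i=0*2+1=1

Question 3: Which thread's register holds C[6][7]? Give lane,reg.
27,1

r=6→G=6,rhi=0  c=7→T=3,p=1
L=6*4+3=27  i=0*2+1=1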